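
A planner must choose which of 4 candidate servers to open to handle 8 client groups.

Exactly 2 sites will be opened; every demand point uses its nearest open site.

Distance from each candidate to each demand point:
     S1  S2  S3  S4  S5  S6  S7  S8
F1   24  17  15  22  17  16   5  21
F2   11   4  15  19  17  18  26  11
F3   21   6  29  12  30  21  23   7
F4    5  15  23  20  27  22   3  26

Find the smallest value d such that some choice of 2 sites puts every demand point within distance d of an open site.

Open {F1, F2}.
  Farthest demand point is S4 at distance 19 (to F2); all others are ≤ 19.
With {F2, F4} the worst case is 19.
With {F1, F3} the worst case is 21.
No size-2 selection achieves below 19.

19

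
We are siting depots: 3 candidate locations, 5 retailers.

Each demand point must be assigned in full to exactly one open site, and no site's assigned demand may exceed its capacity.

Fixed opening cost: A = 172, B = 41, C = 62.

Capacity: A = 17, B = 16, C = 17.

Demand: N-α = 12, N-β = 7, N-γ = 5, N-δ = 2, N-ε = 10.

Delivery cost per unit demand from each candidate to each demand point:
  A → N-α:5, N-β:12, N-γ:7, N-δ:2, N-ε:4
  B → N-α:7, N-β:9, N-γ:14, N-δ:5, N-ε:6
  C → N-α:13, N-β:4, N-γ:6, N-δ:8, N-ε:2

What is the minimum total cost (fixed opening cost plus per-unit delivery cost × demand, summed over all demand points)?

Open {A, B, C}; cheapest assignment that respects the capacities:
  A (cap 17, load 17): N-α, N-γ — cost 12×5 + 5×7 = 95
  B (cap 16, load 2): N-δ — cost 2×5 = 10
  C (cap 17, load 17): N-β, N-ε — cost 7×4 + 10×2 = 48
  Shipping 153, fixed 275 → total 428.
  Any other capacity-feasible assignment to {A, B, C} ships for at least 153.
Total demand is 36 and no other set of sites has combined capacity ≥ 36, so {A, B, C} is the only feasible choice of open sites. Minimum: 428.

428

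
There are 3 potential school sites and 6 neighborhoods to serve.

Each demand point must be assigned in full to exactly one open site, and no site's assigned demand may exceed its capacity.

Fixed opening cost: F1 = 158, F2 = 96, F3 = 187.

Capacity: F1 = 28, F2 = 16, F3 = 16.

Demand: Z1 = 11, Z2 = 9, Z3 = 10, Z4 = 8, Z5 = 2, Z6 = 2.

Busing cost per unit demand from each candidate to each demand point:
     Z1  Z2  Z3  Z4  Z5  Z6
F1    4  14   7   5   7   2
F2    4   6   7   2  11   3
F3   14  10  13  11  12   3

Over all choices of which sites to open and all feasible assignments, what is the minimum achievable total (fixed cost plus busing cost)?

Open {F1, F2}; cheapest assignment that respects the capacities:
  F1 (cap 28, load 28): Z1, Z2, Z4 — cost 11×4 + 9×14 + 8×5 = 210
  F2 (cap 16, load 14): Z3, Z5, Z6 — cost 10×7 + 2×11 + 2×3 = 98
  Shipping 308, fixed 254 → total 562.
  Any other capacity-feasible assignment to {F1, F2} ships for at least 308.
Compare {F1, F2, F3}: its best feasible assignment gives total 679.
Compare {F1, F3}: its best feasible assignment gives total 715.
Every other set of open sites that can feasibly serve all demand totals ≥ 679 even under its best assignment. Minimum: 562.

562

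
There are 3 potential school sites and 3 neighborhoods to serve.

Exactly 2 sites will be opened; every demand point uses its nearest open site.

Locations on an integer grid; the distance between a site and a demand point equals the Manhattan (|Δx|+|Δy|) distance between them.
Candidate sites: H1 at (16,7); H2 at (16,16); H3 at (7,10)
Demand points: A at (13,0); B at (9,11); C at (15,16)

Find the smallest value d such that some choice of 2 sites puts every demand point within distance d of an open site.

10

Open {H1, H3}.
  Farthest demand point is A at distance 10 (to H1); all others are ≤ 10.
With {H1, H2} the worst case is 11.
With {H2, H3} the worst case is 16.
No size-2 selection achieves below 10.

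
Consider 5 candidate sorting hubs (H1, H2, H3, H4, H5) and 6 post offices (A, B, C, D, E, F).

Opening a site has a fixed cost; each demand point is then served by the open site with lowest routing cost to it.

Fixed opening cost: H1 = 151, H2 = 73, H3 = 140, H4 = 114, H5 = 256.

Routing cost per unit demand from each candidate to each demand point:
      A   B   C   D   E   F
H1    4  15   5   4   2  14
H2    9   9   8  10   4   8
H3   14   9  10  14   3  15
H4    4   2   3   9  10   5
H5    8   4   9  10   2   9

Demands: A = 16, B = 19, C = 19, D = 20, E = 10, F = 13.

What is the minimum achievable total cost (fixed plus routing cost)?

589

Open {H1, H4}: assign each demand point to its cheapest open site.
  A→H1 16×4=64, B→H4 19×2=38, C→H4 19×3=57, D→H1 20×4=80, E→H1 10×2=20, F→H4 13×5=65
  routing cost 324, fixed 265 → total 589.
Compare {H4}: routing cost 504 + fixed 114 = 618.
Compare {H2, H4}: routing cost 444 + fixed 187 = 631.
Compare {H1, H2, H4}: routing cost 324 + fixed 338 = 662.
All other subsets cost ≥ 618. Minimum total cost: 589.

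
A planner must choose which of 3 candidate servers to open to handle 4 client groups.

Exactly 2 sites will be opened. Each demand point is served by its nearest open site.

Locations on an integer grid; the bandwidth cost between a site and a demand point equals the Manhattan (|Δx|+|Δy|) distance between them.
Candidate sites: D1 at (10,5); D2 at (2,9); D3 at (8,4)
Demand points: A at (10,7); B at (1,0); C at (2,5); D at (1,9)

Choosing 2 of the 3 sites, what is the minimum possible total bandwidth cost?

Open {D1, D2}.
  A→D1 2, B→D2 10, C→D2 4, D→D2 1  ⇒ total 17.
Compare {D2, D3}: total 20.
Compare {D1, D3}: total 32.

17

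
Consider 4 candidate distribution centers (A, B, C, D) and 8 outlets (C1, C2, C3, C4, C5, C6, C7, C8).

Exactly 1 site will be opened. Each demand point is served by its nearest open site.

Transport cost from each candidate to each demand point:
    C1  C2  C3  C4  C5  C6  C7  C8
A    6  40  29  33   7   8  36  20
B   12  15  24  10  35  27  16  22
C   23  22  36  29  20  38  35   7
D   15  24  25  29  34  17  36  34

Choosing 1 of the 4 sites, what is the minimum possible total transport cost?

161

Open {B}.
  C1→B 12, C2→B 15, C3→B 24, C4→B 10, C5→B 35, C6→B 27, C7→B 16, C8→B 22  ⇒ total 161.
Compare {A}: total 179.
Compare {C}: total 210.
No size-1 selection does better; minimum is 161.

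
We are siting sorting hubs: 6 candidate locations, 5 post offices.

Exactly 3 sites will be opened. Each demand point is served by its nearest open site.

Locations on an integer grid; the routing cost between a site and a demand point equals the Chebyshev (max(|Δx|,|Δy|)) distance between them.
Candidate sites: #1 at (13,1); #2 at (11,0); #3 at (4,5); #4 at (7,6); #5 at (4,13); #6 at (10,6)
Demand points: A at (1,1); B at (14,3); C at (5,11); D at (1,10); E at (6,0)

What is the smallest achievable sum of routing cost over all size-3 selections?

Open {#1, #3, #5}.
  A→#3 4, B→#1 2, C→#5 2, D→#5 3, E→#3 5  ⇒ total 16.
Compare {#2, #3, #5}: total 17.
Compare {#3, #5, #6}: total 18.
No size-3 selection does better; minimum is 16.

16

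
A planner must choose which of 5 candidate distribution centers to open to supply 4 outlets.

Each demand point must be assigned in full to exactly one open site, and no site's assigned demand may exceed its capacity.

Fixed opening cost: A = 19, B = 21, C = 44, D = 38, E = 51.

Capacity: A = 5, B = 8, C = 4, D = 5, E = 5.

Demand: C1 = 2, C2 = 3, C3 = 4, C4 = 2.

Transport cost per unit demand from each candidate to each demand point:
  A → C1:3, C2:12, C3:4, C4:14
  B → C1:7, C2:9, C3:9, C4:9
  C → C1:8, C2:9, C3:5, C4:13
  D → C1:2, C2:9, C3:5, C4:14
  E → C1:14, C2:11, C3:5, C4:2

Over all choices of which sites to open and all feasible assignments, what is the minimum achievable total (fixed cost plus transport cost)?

115

Open {A, B}; cheapest assignment that respects the capacities:
  A (cap 5, load 4): C3 — cost 4×4 = 16
  B (cap 8, load 7): C1, C2, C4 — cost 2×7 + 3×9 + 2×9 = 59
  Shipping 75, fixed 40 → total 115.
  Any other capacity-feasible assignment to {A, B} ships for at least 75.
Compare {B, D}: its best feasible assignment gives total 138.
Compare {A, B, D}: its best feasible assignment gives total 143.
Every other set of open sites that can feasibly serve all demand totals ≥ 138 even under its best assignment. Minimum: 115.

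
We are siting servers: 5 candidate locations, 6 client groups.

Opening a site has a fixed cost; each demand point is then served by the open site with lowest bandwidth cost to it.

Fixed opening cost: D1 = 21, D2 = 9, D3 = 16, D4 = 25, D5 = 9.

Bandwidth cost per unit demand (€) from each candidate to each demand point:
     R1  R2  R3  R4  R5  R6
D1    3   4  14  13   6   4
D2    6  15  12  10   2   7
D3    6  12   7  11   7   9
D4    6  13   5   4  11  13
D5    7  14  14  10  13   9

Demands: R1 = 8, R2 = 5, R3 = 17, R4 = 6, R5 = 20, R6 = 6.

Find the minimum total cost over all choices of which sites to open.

Open {D1, D2, D4}: assign each demand point to its cheapest open site.
  R1→D1 8×3=24, R2→D1 5×4=20, R3→D4 17×5=85, R4→D4 6×4=24, R5→D2 20×2=40, R6→D1 6×4=24
  bandwidth cost 217, fixed 55 → total 272.
Compare {D1, D2, D4, D5}: bandwidth cost 217 + fixed 64 = 281.
Compare {D1, D2, D3, D4}: bandwidth cost 217 + fixed 71 = 288.
Compare {D1, D2, D3, D4, D5}: bandwidth cost 217 + fixed 80 = 297.
All other subsets cost ≥ 281. Minimum total cost: 272.

272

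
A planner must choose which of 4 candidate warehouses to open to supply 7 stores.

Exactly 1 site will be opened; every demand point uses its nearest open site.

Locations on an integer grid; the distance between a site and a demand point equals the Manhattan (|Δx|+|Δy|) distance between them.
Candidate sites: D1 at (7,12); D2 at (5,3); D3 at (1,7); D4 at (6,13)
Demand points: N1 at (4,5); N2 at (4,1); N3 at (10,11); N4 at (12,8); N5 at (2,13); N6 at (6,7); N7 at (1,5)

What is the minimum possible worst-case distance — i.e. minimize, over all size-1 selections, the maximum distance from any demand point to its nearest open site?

Open {D2}.
  Farthest demand point is N3 at distance 13 (to D2); all others are ≤ 13.
With {D3} the worst case is 13.
With {D1} the worst case is 14.
No size-1 selection achieves below 13.

13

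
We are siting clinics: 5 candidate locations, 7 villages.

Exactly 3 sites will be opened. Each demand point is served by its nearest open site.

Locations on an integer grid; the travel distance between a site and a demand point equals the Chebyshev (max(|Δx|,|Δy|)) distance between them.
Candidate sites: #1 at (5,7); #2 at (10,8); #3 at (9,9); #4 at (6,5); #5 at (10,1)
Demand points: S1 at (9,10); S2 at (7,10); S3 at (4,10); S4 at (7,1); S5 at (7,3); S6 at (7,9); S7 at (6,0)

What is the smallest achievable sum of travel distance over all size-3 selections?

18

Open {#1, #3, #5}.
  S1→#3 1, S2→#3 2, S3→#1 3, S4→#5 3, S5→#5 3, S6→#1 2, S7→#5 4  ⇒ total 18.
Compare {#1, #3, #4}: total 19.
Compare {#3, #4, #5}: total 19.
No size-3 selection does better; minimum is 18.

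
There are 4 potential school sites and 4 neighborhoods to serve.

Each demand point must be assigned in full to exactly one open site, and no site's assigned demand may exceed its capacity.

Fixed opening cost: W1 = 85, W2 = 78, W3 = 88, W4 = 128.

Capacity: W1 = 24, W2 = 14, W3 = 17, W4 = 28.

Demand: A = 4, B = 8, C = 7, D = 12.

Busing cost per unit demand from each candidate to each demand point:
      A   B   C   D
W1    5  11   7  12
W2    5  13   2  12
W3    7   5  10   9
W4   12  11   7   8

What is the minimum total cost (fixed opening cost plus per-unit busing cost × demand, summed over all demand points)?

Open {W2, W4}; cheapest assignment that respects the capacities:
  W2 (cap 14, load 11): A, C — cost 4×5 + 7×2 = 34
  W4 (cap 28, load 20): B, D — cost 8×11 + 12×8 = 184
  Shipping 218, fixed 206 → total 424.
  Any other capacity-feasible assignment to {W2, W4} ships for at least 218.
Compare {W1, W3}: its best feasible assignment gives total 426.
Compare {W1, W2}: its best feasible assignment gives total 429.
Every other set of open sites that can feasibly serve all demand totals ≥ 426 even under its best assignment. Minimum: 424.

424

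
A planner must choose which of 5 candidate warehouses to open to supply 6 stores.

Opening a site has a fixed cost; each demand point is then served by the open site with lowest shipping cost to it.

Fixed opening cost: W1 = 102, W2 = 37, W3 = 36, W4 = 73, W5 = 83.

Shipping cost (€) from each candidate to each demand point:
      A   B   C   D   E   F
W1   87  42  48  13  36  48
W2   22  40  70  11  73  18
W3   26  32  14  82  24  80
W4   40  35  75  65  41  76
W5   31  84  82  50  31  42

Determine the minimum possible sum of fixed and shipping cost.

Open {W2, W3}: assign each demand point to its cheapest open site.
  A→W2 22, B→W3 32, C→W3 14, D→W2 11, E→W3 24, F→W2 18
  shipping cost 121, fixed 73 → total 194.
Compare {W2, W3, W4}: shipping cost 121 + fixed 146 = 267.
Compare {W2}: shipping cost 234 + fixed 37 = 271.
Compare {W2, W3, W5}: shipping cost 121 + fixed 156 = 277.
All other subsets cost ≥ 267. Minimum total cost: 194.

194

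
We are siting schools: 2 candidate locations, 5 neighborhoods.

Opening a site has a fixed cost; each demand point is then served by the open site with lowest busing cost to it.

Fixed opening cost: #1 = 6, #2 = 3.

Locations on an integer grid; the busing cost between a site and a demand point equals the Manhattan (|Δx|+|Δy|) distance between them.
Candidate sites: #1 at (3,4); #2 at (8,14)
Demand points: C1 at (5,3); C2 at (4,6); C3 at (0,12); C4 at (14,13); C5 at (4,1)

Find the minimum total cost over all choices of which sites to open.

36

Open {#1, #2}: assign each demand point to its cheapest open site.
  C1→#1 3, C2→#1 3, C3→#2 10, C4→#2 7, C5→#1 4
  busing cost 27, fixed 9 → total 36.
Compare {#1}: busing cost 41 + fixed 6 = 47.
Compare {#2}: busing cost 60 + fixed 3 = 63.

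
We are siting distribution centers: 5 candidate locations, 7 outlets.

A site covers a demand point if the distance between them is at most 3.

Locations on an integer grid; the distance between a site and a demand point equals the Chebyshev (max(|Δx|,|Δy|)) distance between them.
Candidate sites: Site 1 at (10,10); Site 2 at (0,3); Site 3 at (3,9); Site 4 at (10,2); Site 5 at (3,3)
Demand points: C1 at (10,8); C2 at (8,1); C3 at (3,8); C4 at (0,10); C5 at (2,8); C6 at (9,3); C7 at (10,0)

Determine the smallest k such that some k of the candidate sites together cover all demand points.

3

Coverage sets (demand points within 3 of each site):
  Site 1: {C1}
  Site 2: {}
  Site 3: {C3, C4, C5}
  Site 4: {C2, C6, C7}
  Site 5: {}
No 2 sites suffice: every size-2 union leaves at least one demand point uncovered.
But {Site 1, Site 3, Site 4} covers everything, so the minimum is 3.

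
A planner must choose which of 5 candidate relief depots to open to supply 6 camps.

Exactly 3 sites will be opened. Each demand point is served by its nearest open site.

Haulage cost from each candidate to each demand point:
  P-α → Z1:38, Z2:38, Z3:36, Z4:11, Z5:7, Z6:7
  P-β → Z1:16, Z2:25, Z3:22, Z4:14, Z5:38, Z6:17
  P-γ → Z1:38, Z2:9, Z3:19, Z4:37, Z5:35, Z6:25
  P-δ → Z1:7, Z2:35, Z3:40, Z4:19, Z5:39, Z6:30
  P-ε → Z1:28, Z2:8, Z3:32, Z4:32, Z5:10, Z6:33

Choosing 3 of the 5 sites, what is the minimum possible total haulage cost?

60

Open {P-α, P-γ, P-δ}.
  Z1→P-δ 7, Z2→P-γ 9, Z3→P-γ 19, Z4→P-α 11, Z5→P-α 7, Z6→P-α 7  ⇒ total 60.
Compare {P-α, P-β, P-γ}: total 69.
Compare {P-α, P-β, P-ε}: total 71.
No size-3 selection does better; minimum is 60.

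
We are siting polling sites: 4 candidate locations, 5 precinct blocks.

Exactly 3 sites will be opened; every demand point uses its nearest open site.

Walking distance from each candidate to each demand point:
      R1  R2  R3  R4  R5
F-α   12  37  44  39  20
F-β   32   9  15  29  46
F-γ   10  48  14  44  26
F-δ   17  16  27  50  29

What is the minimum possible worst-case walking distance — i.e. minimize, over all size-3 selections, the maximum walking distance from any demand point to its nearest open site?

Open {F-α, F-β, F-γ}.
  Farthest demand point is R4 at walking distance 29 (to F-β); all others are ≤ 29.
With {F-α, F-β, F-δ} the worst case is 29.
With {F-β, F-γ, F-δ} the worst case is 29.
No size-3 selection achieves below 29.

29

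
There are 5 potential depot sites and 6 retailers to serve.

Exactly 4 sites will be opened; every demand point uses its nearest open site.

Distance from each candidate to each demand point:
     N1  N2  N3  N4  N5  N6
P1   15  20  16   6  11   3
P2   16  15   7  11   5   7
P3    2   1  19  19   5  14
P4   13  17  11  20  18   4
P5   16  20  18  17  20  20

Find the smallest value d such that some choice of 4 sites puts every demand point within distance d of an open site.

7

Open {P1, P2, P3, P4}.
  Farthest demand point is N3 at distance 7 (to P2); all others are ≤ 7.
With {P1, P2, P3, P5} the worst case is 7.
With {P1, P3, P4, P5} the worst case is 11.
No size-4 selection achieves below 7.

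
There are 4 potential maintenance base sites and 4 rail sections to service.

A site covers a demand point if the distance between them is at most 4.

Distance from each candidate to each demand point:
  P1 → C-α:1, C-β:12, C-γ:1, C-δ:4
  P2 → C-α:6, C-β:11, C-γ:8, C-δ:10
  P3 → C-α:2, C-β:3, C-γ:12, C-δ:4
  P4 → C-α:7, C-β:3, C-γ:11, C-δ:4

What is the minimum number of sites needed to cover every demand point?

2

Coverage sets (demand points within 4 of each site):
  P1: {C-α, C-γ, C-δ}
  P2: {}
  P3: {C-α, C-β, C-δ}
  P4: {C-β, C-δ}
No single site covers all 4 demand points.
But {P1, P3} covers everything, so the minimum is 2.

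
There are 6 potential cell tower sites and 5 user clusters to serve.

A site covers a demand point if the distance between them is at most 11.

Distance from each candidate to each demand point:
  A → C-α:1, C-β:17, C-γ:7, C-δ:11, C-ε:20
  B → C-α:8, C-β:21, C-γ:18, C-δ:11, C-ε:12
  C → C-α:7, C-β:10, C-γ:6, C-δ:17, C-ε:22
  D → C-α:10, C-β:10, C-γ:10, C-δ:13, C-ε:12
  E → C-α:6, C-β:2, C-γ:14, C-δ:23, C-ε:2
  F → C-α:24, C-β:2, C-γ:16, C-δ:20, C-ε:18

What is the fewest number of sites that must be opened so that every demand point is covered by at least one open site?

2

Coverage sets (demand points within 11 of each site):
  A: {C-α, C-γ, C-δ}
  B: {C-α, C-δ}
  C: {C-α, C-β, C-γ}
  D: {C-α, C-β, C-γ}
  E: {C-α, C-β, C-ε}
  F: {C-β}
No single site covers all 5 demand points.
But {A, E} covers everything, so the minimum is 2.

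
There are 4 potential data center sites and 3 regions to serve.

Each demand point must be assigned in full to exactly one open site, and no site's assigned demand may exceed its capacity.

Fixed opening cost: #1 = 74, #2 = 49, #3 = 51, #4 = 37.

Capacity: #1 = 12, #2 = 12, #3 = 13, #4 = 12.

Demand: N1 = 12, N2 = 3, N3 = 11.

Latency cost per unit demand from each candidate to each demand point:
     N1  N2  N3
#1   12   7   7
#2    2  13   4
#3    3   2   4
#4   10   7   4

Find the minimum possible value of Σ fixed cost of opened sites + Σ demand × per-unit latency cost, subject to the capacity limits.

211

Open {#2, #3, #4}; cheapest assignment that respects the capacities:
  #2 (cap 12, load 12): N1 — cost 12×2 = 24
  #3 (cap 13, load 3): N2 — cost 3×2 = 6
  #4 (cap 12, load 11): N3 — cost 11×4 = 44
  Shipping 74, fixed 137 → total 211.
  Any other capacity-feasible assignment to {#2, #3, #4} ships for at least 74.
Compare {#1, #2, #4}: its best feasible assignment gives total 249.
Compare {#1, #2, #3}: its best feasible assignment gives total 263.
Every other set of open sites that can feasibly serve all demand totals ≥ 249 even under its best assignment. Minimum: 211.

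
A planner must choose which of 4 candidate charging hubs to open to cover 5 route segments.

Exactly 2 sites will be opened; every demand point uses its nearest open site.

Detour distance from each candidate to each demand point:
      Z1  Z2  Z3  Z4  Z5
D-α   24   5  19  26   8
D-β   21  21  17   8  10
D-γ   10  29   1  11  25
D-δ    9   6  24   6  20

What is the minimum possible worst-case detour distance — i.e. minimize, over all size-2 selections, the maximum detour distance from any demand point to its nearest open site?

Open {D-α, D-γ}.
  Farthest demand point is Z4 at detour distance 11 (to D-γ); all others are ≤ 11.
With {D-β, D-δ} the worst case is 17.
With {D-α, D-δ} the worst case is 19.
No size-2 selection achieves below 11.

11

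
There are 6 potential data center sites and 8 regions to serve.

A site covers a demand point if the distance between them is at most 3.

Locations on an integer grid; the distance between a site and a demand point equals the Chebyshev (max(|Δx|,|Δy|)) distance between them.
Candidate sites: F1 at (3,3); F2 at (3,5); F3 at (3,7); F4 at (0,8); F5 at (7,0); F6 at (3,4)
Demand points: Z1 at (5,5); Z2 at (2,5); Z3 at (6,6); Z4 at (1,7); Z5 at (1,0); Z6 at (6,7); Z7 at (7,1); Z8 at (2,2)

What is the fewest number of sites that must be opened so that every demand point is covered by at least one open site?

Coverage sets (demand points within 3 of each site):
  F1: {Z1, Z2, Z3, Z5, Z8}
  F2: {Z1, Z2, Z3, Z4, Z6, Z8}
  F3: {Z1, Z2, Z3, Z4, Z6}
  F4: {Z2, Z4}
  F5: {Z7}
  F6: {Z1, Z2, Z3, Z4, Z6, Z8}
No 2 sites suffice: every size-2 union leaves at least one demand point uncovered.
But {F1, F2, F5} covers everything, so the minimum is 3.

3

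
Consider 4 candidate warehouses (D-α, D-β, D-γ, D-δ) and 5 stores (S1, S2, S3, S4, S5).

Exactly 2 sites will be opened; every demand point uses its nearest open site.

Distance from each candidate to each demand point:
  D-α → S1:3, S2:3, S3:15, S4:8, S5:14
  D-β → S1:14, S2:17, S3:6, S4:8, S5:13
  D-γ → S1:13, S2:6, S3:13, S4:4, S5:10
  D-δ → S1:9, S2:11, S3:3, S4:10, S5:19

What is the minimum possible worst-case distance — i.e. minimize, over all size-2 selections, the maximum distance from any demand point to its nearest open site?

10

Open {D-γ, D-δ}.
  Farthest demand point is S5 at distance 10 (to D-γ); all others are ≤ 10.
With {D-α, D-β} the worst case is 13.
With {D-α, D-γ} the worst case is 13.
No size-2 selection achieves below 10.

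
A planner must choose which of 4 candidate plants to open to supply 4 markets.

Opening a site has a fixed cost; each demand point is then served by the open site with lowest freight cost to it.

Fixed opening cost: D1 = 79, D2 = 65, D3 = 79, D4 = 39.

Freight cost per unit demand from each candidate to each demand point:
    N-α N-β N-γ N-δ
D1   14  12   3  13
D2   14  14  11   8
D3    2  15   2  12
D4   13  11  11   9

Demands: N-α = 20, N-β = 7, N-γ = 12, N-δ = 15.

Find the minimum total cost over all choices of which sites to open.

Open {D3, D4}: assign each demand point to its cheapest open site.
  N-α→D3 20×2=40, N-β→D4 7×11=77, N-γ→D3 12×2=24, N-δ→D4 15×9=135
  freight cost 276, fixed 118 → total 394.
Compare {D2, D3}: freight cost 282 + fixed 144 = 426.
Compare {D3}: freight cost 349 + fixed 79 = 428.
Compare {D2, D3, D4}: freight cost 261 + fixed 183 = 444.
All other subsets cost ≥ 426. Minimum total cost: 394.

394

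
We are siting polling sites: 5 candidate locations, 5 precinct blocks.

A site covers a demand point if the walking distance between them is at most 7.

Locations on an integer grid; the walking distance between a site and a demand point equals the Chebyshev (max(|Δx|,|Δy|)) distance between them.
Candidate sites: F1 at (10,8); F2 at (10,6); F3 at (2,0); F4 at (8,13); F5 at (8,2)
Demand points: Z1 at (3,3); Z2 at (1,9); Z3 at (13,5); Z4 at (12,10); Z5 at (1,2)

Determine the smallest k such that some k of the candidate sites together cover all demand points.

Coverage sets (demand points within 7 of each site):
  F1: {Z1, Z3, Z4}
  F2: {Z1, Z3, Z4}
  F3: {Z1, Z5}
  F4: {Z2, Z4}
  F5: {Z1, Z2, Z3, Z5}
No single site covers all 5 demand points.
But {F1, F5} covers everything, so the minimum is 2.

2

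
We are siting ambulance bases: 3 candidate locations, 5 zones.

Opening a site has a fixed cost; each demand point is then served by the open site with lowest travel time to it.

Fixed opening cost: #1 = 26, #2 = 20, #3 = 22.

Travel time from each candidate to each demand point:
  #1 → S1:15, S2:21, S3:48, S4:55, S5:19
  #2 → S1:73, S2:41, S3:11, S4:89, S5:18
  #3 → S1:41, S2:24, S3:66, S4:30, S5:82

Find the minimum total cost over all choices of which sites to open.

163

Open {#1, #2, #3}: assign each demand point to its cheapest open site.
  S1→#1 15, S2→#1 21, S3→#2 11, S4→#3 30, S5→#2 18
  travel time 95, fixed 68 → total 163.
Compare {#1, #2}: travel time 120 + fixed 46 = 166.
Compare {#2, #3}: travel time 124 + fixed 42 = 166.
Compare {#1, #3}: travel time 133 + fixed 48 = 181.
All other subsets cost ≥ 166. Minimum total cost: 163.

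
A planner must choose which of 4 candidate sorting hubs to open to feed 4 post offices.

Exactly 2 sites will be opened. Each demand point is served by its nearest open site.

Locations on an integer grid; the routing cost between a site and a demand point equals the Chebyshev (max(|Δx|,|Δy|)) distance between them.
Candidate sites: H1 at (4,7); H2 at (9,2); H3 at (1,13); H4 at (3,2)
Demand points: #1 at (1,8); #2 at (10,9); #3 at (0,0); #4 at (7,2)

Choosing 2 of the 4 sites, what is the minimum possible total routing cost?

16

Open {H1, H4}.
  #1→H1 3, #2→H1 6, #3→H4 3, #4→H4 4  ⇒ total 16.
Compare {H1, H2}: total 18.
Compare {H2, H4}: total 18.
No size-2 selection does better; minimum is 16.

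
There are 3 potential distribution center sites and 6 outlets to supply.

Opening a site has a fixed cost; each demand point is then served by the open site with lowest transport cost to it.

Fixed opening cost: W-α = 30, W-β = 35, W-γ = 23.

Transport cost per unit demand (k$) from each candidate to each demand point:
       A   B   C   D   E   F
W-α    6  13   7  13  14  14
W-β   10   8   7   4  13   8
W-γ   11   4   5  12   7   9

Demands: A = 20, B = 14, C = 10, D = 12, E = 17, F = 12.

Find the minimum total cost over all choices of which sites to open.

Open {W-α, W-β, W-γ}: assign each demand point to its cheapest open site.
  A→W-α 20×6=120, B→W-γ 14×4=56, C→W-γ 10×5=50, D→W-β 12×4=48, E→W-γ 17×7=119, F→W-β 12×8=96
  transport cost 489, fixed 88 → total 577.
Compare {W-β, W-γ}: transport cost 569 + fixed 58 = 627.
Compare {W-α, W-γ}: transport cost 597 + fixed 53 = 650.
Compare {W-γ}: transport cost 697 + fixed 23 = 720.
All other subsets cost ≥ 627. Minimum total cost: 577.

577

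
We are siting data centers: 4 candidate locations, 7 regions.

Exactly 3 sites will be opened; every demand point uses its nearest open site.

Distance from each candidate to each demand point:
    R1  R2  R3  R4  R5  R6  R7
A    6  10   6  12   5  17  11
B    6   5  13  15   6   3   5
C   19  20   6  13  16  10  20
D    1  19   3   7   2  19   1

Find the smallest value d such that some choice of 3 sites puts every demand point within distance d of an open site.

Open {A, B, D}.
  Farthest demand point is R4 at distance 7 (to D); all others are ≤ 7.
With {B, C, D} the worst case is 7.
With {A, C, D} the worst case is 10.
No size-3 selection achieves below 7.

7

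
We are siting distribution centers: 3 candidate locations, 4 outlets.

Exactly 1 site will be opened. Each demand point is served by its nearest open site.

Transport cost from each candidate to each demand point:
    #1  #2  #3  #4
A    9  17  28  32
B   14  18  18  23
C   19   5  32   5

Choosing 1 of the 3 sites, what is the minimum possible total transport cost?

61

Open {C}.
  #1→C 19, #2→C 5, #3→C 32, #4→C 5  ⇒ total 61.
Compare {B}: total 73.
Compare {A}: total 86.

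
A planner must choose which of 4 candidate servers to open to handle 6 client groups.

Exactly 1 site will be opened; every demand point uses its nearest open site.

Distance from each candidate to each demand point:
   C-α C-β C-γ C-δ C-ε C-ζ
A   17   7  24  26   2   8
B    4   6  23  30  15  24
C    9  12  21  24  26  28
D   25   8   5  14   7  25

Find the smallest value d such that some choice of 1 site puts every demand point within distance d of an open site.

25

Open {D}.
  Farthest demand point is C-α at distance 25 (to D); all others are ≤ 25.
With {A} the worst case is 26.
With {C} the worst case is 28.
No size-1 selection achieves below 25.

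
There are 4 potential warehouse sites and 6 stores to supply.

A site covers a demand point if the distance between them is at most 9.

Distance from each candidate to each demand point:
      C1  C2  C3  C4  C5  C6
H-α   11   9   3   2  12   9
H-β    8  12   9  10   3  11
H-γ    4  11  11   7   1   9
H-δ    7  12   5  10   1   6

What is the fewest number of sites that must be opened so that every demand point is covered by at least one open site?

2

Coverage sets (demand points within 9 of each site):
  H-α: {C2, C3, C4, C6}
  H-β: {C1, C3, C5}
  H-γ: {C1, C4, C5, C6}
  H-δ: {C1, C3, C5, C6}
No single site covers all 6 demand points.
But {H-α, H-β} covers everything, so the minimum is 2.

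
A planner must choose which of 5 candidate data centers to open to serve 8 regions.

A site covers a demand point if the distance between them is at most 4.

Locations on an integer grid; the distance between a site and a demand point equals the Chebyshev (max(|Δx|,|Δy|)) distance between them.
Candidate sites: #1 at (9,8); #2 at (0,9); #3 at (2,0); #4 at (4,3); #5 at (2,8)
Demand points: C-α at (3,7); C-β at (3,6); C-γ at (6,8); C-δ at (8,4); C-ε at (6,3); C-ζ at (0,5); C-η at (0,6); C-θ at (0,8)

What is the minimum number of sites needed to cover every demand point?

Coverage sets (demand points within 4 of each site):
  #1: {C-γ, C-δ}
  #2: {C-α, C-β, C-ζ, C-η, C-θ}
  #3: {C-ε}
  #4: {C-α, C-β, C-δ, C-ε, C-ζ, C-η}
  #5: {C-α, C-β, C-γ, C-ζ, C-η, C-θ}
No single site covers all 8 demand points.
But {#4, #5} covers everything, so the minimum is 2.

2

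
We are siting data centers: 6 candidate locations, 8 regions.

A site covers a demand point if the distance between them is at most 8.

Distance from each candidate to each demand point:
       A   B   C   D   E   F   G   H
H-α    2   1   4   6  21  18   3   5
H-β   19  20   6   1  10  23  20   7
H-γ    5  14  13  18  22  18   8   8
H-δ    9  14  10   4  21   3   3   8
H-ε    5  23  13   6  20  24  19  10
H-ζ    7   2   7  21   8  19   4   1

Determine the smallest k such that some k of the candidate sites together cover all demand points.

Coverage sets (demand points within 8 of each site):
  H-α: {A, B, C, D, G, H}
  H-β: {C, D, H}
  H-γ: {A, G, H}
  H-δ: {D, F, G, H}
  H-ε: {A, D}
  H-ζ: {A, B, C, E, G, H}
No single site covers all 8 demand points.
But {H-δ, H-ζ} covers everything, so the minimum is 2.

2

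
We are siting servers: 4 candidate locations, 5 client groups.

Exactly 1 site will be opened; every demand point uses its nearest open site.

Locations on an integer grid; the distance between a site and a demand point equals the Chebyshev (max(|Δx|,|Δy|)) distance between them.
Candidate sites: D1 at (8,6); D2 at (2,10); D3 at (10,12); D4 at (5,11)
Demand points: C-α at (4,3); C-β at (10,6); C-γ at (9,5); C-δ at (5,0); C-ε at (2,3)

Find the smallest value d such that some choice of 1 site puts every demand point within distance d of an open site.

6

Open {D1}.
  Farthest demand point is C-δ at distance 6 (to D1); all others are ≤ 6.
With {D2} the worst case is 10.
With {D4} the worst case is 11.
No size-1 selection achieves below 6.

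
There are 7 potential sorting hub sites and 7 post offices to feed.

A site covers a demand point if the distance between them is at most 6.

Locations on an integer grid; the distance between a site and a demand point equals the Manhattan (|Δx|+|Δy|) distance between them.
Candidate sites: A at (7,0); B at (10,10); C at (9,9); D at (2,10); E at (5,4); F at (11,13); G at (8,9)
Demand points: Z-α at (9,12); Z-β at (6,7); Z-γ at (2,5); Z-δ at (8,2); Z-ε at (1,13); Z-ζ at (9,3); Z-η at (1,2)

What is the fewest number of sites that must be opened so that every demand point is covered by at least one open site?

Coverage sets (demand points within 6 of each site):
  A: {Z-δ, Z-ζ}
  B: {Z-α}
  C: {Z-α, Z-β, Z-ζ}
  D: {Z-γ, Z-ε}
  E: {Z-β, Z-γ, Z-δ, Z-ζ, Z-η}
  F: {Z-α}
  G: {Z-α, Z-β}
No 2 sites suffice: every size-2 union leaves at least one demand point uncovered.
But {B, D, E} covers everything, so the minimum is 3.

3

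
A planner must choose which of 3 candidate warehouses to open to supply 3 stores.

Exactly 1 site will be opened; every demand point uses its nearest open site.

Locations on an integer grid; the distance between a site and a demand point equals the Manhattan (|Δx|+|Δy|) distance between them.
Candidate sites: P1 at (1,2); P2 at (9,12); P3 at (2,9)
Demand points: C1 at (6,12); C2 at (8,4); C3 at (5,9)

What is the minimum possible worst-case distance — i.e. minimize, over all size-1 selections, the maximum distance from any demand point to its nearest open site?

Open {P2}.
  Farthest demand point is C2 at distance 9 (to P2); all others are ≤ 9.
With {P3} the worst case is 11.
With {P1} the worst case is 15.
No size-1 selection achieves below 9.

9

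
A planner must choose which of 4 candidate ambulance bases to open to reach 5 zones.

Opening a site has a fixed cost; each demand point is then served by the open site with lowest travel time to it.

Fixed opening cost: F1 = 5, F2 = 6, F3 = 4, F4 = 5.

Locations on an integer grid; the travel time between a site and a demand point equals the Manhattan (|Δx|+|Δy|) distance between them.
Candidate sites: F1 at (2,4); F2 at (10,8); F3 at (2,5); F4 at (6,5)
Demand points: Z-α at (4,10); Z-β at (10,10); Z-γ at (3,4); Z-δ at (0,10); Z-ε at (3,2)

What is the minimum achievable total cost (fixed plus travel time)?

32

Open {F2, F3}: assign each demand point to its cheapest open site.
  Z-α→F3 7, Z-β→F2 2, Z-γ→F3 2, Z-δ→F3 7, Z-ε→F3 4
  travel time 22, fixed 10 → total 32.
Compare {F1, F2}: travel time 22 + fixed 11 = 33.
Compare {F1, F2, F3}: travel time 20 + fixed 15 = 35.
Compare {F3}: travel time 33 + fixed 4 = 37.
All other subsets cost ≥ 33. Minimum total cost: 32.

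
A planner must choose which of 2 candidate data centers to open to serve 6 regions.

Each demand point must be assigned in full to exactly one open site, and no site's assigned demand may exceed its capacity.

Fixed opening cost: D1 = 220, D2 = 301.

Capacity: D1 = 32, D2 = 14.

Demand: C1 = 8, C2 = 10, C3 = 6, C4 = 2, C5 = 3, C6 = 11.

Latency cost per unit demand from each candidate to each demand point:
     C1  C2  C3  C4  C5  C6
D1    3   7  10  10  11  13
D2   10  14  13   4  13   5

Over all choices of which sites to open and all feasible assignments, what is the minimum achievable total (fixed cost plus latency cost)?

Open {D1, D2}; cheapest assignment that respects the capacities:
  D1 (cap 32, load 27): C1, C2, C3, C5 — cost 8×3 + 10×7 + 6×10 + 3×11 = 187
  D2 (cap 14, load 13): C4, C6 — cost 2×4 + 11×5 = 63
  Shipping 250, fixed 521 → total 771.
  Any other capacity-feasible assignment to {D1, D2} ships for at least 250.
Total demand is 40 and no other set of sites has combined capacity ≥ 40, so {D1, D2} is the only feasible choice of open sites. Minimum: 771.

771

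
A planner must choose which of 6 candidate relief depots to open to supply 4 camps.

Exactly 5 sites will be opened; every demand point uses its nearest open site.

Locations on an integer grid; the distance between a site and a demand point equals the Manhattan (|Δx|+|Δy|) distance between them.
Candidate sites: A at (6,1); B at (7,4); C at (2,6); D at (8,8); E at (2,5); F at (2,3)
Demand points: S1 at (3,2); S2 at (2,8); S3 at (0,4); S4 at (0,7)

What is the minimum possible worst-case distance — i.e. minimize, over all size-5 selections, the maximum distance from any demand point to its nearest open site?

Open {A, B, C, D, F}.
  Farthest demand point is S3 at distance 3 (to F); all others are ≤ 3.
With {A, B, C, E, F} the worst case is 3.
With {A, C, D, E, F} the worst case is 3.
No size-5 selection achieves below 3.

3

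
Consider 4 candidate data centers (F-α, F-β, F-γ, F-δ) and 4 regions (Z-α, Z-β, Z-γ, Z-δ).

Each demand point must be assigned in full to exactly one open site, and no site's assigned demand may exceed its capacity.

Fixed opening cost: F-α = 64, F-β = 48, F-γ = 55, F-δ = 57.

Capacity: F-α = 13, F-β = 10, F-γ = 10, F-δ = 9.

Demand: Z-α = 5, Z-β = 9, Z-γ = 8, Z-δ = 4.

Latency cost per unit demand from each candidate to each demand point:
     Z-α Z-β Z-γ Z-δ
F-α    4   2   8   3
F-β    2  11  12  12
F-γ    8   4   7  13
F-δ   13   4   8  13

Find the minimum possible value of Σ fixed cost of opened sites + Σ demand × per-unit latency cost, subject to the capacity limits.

Open {F-α, F-β, F-γ}; cheapest assignment that respects the capacities:
  F-α (cap 13, load 13): Z-β, Z-δ — cost 9×2 + 4×3 = 30
  F-β (cap 10, load 5): Z-α — cost 5×2 = 10
  F-γ (cap 10, load 8): Z-γ — cost 8×7 = 56
  Shipping 96, fixed 167 → total 263.
  Any other capacity-feasible assignment to {F-α, F-β, F-γ} ships for at least 96.
Compare {F-α, F-β, F-δ}: its best feasible assignment gives total 273.
Compare {F-α, F-γ, F-δ}: its best feasible assignment gives total 300.
Every other set of open sites that can feasibly serve all demand totals ≥ 273 even under its best assignment. Minimum: 263.

263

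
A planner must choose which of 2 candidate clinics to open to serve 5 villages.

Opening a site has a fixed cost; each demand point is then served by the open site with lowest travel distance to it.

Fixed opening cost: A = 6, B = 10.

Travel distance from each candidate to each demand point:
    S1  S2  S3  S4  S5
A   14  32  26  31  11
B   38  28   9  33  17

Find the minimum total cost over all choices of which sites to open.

Open {A, B}: assign each demand point to its cheapest open site.
  S1→A 14, S2→B 28, S3→B 9, S4→A 31, S5→A 11
  travel distance 93, fixed 16 → total 109.
Compare {A}: travel distance 114 + fixed 6 = 120.
Compare {B}: travel distance 125 + fixed 10 = 135.

109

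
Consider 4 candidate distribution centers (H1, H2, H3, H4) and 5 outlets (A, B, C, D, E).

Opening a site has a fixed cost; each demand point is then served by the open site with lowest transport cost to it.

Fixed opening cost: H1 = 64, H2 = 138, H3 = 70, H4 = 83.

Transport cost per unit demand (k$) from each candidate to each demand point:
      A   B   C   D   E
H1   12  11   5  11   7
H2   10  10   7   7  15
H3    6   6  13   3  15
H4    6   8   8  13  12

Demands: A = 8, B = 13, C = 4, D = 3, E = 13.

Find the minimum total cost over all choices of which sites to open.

Open {H1, H3}: assign each demand point to its cheapest open site.
  A→H3 8×6=48, B→H3 13×6=78, C→H1 4×5=20, D→H3 3×3=9, E→H1 13×7=91
  transport cost 246, fixed 134 → total 380.
Compare {H1, H4}: transport cost 296 + fixed 147 = 443.
Compare {H1}: transport cost 383 + fixed 64 = 447.
Compare {H3}: transport cost 382 + fixed 70 = 452.
All other subsets cost ≥ 443. Minimum total cost: 380.

380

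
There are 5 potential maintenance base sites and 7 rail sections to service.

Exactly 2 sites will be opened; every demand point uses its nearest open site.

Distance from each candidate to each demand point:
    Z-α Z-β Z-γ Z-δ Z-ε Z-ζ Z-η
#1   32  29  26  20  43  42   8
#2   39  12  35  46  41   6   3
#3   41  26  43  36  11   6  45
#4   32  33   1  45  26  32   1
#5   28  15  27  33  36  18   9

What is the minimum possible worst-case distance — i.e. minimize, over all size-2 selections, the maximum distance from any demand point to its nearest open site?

Open {#1, #3}.
  Farthest demand point is Z-α at distance 32 (to #1); all others are ≤ 32.
With {#1, #4} the worst case is 32.
With {#3, #5} the worst case is 33.
No size-2 selection achieves below 32.

32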